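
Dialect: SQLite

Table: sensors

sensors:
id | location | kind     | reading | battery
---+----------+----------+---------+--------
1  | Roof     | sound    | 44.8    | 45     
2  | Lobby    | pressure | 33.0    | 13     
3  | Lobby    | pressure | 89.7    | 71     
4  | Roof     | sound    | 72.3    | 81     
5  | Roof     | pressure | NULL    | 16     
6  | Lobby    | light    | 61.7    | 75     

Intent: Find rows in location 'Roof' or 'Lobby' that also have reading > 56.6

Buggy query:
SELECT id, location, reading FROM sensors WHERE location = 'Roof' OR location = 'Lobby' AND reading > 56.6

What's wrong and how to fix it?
Bug: Without parentheses, AND is evaluated before OR, so the reading filter only applies to the 'Lobby' branch

Fix: Add parentheses around the OR so the AND applies to both alternatives

Corrected query:
SELECT id, location, reading FROM sensors WHERE (location = 'Roof' OR location = 'Lobby') AND reading > 56.6

Result:
id | location | reading
---+----------+--------
3  | Lobby    | 89.7   
4  | Roof     | 72.3   
6  | Lobby    | 61.7   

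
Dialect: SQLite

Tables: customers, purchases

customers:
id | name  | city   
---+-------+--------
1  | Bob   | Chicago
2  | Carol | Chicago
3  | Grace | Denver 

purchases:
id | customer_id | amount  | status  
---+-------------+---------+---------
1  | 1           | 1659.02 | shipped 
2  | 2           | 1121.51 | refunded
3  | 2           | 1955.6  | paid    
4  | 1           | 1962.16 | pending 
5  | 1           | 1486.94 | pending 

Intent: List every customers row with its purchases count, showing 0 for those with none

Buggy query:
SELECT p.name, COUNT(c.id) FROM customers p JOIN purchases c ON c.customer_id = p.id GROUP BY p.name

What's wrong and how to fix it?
Bug: INNER JOIN drops customers rows that have no matching purchases rows

Fix: Use LEFT JOIN so parents without children still appear (COUNT(c.id) gives 0)

Corrected query:
SELECT p.name, COUNT(c.id) FROM customers p LEFT JOIN purchases c ON c.customer_id = p.id GROUP BY p.name

Result:
name  | COUNT(c.id)
------+------------
Bob   | 3          
Carol | 2          
Grace | 0          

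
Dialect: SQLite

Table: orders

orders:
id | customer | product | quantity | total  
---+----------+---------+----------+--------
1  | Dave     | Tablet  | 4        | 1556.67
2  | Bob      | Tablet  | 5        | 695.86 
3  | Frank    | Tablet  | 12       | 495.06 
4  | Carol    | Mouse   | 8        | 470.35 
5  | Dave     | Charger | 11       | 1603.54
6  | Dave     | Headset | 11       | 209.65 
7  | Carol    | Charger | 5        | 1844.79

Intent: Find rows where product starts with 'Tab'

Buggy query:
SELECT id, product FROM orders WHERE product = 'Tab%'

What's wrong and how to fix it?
Bug: '=' compares the literal string including the % character; pattern matching needs LIKE

Fix: Replace '=' with LIKE so 'Tab%' is treated as a pattern

Corrected query:
SELECT id, product FROM orders WHERE product LIKE 'Tab%'

Result:
id | product
---+--------
1  | Tablet 
2  | Tablet 
3  | Tablet 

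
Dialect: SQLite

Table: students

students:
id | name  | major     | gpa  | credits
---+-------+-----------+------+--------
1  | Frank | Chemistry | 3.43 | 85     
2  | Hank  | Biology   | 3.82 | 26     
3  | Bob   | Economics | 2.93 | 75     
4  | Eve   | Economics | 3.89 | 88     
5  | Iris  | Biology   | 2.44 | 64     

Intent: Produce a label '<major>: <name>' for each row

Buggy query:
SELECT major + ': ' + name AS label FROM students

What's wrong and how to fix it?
Bug: SQLite uses || for string concatenation; + coerces text to numbers (yielding 0)

Fix: Use the || operator for string concatenation

Corrected query:
SELECT major || ': ' || name AS label FROM students

Result:
label           
----------------
Chemistry: Frank
Biology: Hank   
Economics: Bob  
Economics: Eve  
Biology: Iris   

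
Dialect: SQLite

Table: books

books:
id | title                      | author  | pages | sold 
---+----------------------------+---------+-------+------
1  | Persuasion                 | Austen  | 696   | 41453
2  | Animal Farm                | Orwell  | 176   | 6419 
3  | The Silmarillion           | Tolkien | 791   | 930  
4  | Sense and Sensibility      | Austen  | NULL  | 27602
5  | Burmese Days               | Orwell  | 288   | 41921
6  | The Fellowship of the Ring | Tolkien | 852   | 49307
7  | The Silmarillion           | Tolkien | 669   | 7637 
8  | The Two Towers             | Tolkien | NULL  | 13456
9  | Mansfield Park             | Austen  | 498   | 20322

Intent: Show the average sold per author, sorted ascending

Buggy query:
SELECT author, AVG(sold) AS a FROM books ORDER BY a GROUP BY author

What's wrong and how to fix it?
Bug: GROUP BY must precede ORDER BY

Fix: Move ORDER BY to the end, after GROUP BY

Corrected query:
SELECT author, AVG(sold) AS a FROM books GROUP BY author ORDER BY a

Result:
author  | a           
--------+-------------
Tolkien | 17832.5     
Orwell  | 24170       
Austen  | 29792.333333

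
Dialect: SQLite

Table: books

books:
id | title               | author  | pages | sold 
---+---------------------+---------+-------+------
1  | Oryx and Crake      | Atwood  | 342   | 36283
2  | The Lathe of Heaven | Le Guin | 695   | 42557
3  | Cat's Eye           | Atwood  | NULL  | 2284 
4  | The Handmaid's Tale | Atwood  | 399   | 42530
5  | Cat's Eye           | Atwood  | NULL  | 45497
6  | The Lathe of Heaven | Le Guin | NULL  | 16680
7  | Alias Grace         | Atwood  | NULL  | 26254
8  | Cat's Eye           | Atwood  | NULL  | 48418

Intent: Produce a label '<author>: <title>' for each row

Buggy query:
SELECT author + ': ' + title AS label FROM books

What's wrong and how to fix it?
Bug: '+' is numeric addition; on text columns SQLite converts them to 0 instead of concatenating

Fix: Use the || operator for string concatenation

Corrected query:
SELECT author || ': ' || title AS label FROM books

Result:
label                       
----------------------------
Atwood: Oryx and Crake      
Le Guin: The Lathe of Heaven
Atwood: Cat's Eye           
Atwood: The Handmaid's Tale 
Atwood: Cat's Eye           
Le Guin: The Lathe of Heaven
Atwood: Alias Grace         
Atwood: Cat's Eye           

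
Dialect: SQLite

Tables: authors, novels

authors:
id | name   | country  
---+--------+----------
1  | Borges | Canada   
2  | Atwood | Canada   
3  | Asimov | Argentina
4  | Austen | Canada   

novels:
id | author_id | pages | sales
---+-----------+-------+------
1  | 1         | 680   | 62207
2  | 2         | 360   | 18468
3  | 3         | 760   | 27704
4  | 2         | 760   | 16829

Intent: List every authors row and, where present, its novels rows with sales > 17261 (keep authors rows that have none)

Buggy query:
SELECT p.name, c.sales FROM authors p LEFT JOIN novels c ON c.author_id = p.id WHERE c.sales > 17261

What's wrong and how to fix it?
Bug: Filtering c.sales in WHERE discards the NULL rows produced by LEFT JOIN, turning it into an inner join

Fix: Put 'c.sales > 17261' in the JOIN's ON clause instead of WHERE

Corrected query:
SELECT p.name, c.sales FROM authors p LEFT JOIN novels c ON c.author_id = p.id AND c.sales > 17261

Result:
name   | sales
-------+------
Borges | 62207
Atwood | 18468
Asimov | 27704
Austen | NULL 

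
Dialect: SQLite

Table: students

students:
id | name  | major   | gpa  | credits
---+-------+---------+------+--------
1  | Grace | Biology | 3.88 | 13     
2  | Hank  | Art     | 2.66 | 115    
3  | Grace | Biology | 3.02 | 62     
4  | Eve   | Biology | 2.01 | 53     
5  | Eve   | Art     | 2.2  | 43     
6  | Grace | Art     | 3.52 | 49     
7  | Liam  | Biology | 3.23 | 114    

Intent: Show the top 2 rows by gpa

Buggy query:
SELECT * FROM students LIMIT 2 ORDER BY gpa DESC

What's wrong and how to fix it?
Bug: ORDER BY cannot follow LIMIT; LIMIT is the final clause

Fix: Swap the clauses: ORDER BY first, then LIMIT

Corrected query:
SELECT * FROM students ORDER BY gpa DESC LIMIT 2

Result:
id | name  | major   | gpa  | credits
---+-------+---------+------+--------
1  | Grace | Biology | 3.88 | 13     
6  | Grace | Art     | 3.52 | 49     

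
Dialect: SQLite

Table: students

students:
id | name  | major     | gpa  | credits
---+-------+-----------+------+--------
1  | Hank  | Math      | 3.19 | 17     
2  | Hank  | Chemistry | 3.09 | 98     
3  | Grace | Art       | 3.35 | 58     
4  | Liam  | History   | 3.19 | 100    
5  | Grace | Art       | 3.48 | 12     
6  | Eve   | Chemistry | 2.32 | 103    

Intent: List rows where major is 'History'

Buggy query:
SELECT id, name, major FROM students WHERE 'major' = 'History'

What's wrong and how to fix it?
Bug: Single quotes denote string literals in SQL; the column name is being compared as a constant string

Fix: Reference the column as major without single quotes

Corrected query:
SELECT id, name, major FROM students WHERE major = 'History'

Result:
id | name | major  
---+------+--------
4  | Liam | History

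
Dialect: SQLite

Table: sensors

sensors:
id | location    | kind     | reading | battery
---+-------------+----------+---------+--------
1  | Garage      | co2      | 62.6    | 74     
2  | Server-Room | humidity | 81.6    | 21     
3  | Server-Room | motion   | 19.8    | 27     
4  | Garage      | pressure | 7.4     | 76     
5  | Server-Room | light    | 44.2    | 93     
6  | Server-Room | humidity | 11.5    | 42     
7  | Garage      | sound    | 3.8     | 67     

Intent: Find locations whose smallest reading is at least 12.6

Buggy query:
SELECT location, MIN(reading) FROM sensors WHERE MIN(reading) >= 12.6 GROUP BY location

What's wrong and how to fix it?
Bug: Aggregates like MIN are computed per group after WHERE runs

Fix: Replace WHERE with HAVING after the GROUP BY

Corrected query:
SELECT location, MIN(reading) FROM sensors GROUP BY location HAVING MIN(reading) >= 12.6

Result:
(no rows)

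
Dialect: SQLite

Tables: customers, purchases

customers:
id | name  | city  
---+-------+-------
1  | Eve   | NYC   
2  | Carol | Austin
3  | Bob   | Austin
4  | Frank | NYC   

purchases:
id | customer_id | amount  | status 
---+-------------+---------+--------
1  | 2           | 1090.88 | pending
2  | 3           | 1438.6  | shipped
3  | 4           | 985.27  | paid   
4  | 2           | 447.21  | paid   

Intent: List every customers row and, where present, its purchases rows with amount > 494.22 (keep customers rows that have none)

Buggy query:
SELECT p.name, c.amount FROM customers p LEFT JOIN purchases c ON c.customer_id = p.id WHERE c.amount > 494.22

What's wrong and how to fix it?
Bug: A WHERE condition on the right-hand table after LEFT JOIN drops unmatched parents

Fix: Move the right-table condition into the ON clause so unmatched parents are kept

Corrected query:
SELECT p.name, c.amount FROM customers p LEFT JOIN purchases c ON c.customer_id = p.id AND c.amount > 494.22

Result:
name  | amount 
------+--------
Eve   | NULL   
Carol | 1090.88
Bob   | 1438.6 
Frank | 985.27 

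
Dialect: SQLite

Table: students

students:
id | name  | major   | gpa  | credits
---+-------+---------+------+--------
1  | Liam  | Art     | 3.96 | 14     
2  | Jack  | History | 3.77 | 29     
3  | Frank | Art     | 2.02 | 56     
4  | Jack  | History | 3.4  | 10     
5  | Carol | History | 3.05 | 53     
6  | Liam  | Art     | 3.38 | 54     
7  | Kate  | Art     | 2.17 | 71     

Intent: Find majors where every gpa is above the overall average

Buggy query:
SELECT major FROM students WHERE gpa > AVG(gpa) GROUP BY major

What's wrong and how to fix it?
Bug: WHERE evaluates per row before aggregation, so AVG() is unavailable

Fix: Use a subquery for AVG and a HAVING MIN(...) filter so the condition holds for every row in the group

Corrected query:
SELECT major FROM students GROUP BY major HAVING MIN(gpa) > (SELECT AVG(gpa) FROM students)

Result:
(no rows)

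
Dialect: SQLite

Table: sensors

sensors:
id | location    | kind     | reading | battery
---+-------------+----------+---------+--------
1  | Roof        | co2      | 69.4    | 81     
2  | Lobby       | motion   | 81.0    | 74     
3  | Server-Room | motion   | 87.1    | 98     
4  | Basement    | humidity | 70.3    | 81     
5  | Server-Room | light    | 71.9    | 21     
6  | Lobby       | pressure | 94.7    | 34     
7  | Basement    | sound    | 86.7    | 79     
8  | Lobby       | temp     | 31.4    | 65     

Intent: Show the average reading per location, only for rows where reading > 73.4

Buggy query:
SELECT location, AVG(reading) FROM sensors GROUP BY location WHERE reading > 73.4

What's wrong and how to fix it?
Bug: WHERE cannot follow GROUP BY

Fix: Move the WHERE clause before GROUP BY

Corrected query:
SELECT location, AVG(reading) FROM sensors WHERE reading > 73.4 GROUP BY location

Result:
location    | AVG(reading)
------------+-------------
Basement    | 86.7        
Lobby       | 87.85       
Server-Room | 87.1        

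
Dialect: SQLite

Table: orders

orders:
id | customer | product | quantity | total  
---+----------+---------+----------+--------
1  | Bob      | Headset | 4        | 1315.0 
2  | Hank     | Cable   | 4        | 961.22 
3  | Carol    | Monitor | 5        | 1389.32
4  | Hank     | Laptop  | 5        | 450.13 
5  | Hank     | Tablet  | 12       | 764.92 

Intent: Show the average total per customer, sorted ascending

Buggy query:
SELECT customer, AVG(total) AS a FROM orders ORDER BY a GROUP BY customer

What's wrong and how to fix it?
Bug: GROUP BY must precede ORDER BY

Fix: Move ORDER BY to the end, after GROUP BY

Corrected query:
SELECT customer, AVG(total) AS a FROM orders GROUP BY customer ORDER BY a

Result:
customer | a         
---------+-----------
Hank     | 725.423333
Bob      | 1315      
Carol    | 1389.32   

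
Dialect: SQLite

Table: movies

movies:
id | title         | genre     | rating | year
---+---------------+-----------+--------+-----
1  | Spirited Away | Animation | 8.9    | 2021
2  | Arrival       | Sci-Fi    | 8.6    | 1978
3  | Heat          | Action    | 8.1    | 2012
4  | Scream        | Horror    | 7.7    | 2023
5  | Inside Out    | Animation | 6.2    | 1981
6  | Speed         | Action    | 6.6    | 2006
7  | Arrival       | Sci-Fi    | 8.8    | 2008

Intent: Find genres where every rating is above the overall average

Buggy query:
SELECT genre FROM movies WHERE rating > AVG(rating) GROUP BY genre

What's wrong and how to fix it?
Bug: WHERE evaluates per row before aggregation, so AVG() is unavailable

Fix: Compute the overall average in a scalar subquery and compare each group's MIN against it in HAVING

Corrected query:
SELECT genre FROM movies GROUP BY genre HAVING MIN(rating) > (SELECT AVG(rating) FROM movies)

Result:
genre 
------
Sci-Fi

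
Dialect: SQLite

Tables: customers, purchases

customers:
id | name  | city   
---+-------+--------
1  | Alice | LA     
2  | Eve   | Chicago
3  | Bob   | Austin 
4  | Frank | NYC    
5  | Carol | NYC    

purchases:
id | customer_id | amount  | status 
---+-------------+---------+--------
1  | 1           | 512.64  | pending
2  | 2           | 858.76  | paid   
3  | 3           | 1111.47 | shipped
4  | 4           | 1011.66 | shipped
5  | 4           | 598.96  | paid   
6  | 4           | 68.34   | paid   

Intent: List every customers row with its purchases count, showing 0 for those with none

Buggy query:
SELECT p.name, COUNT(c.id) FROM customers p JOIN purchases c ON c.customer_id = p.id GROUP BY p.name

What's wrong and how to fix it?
Bug: INNER JOIN drops customers rows that have no matching purchases rows

Fix: Use LEFT JOIN so parents without children still appear (COUNT(c.id) gives 0)

Corrected query:
SELECT p.name, COUNT(c.id) FROM customers p LEFT JOIN purchases c ON c.customer_id = p.id GROUP BY p.name

Result:
name  | COUNT(c.id)
------+------------
Alice | 1          
Bob   | 1          
Carol | 0          
Eve   | 1          
Frank | 3          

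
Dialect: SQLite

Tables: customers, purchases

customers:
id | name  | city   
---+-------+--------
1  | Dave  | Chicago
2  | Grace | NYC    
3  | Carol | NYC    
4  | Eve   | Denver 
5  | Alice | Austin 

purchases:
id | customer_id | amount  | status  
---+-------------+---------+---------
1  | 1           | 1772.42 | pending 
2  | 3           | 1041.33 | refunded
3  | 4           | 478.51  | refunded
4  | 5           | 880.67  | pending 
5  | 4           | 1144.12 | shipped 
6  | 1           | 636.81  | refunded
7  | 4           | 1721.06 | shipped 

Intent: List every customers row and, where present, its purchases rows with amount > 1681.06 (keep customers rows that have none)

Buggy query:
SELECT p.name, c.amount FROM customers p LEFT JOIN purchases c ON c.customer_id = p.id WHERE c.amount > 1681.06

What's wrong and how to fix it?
Bug: A WHERE condition on the right-hand table after LEFT JOIN drops unmatched parents

Fix: Put 'c.amount > 1681.06' in the JOIN's ON clause instead of WHERE

Corrected query:
SELECT p.name, c.amount FROM customers p LEFT JOIN purchases c ON c.customer_id = p.id AND c.amount > 1681.06

Result:
name  | amount 
------+--------
Dave  | 1772.42
Grace | NULL   
Carol | NULL   
Eve   | 1721.06
Alice | NULL   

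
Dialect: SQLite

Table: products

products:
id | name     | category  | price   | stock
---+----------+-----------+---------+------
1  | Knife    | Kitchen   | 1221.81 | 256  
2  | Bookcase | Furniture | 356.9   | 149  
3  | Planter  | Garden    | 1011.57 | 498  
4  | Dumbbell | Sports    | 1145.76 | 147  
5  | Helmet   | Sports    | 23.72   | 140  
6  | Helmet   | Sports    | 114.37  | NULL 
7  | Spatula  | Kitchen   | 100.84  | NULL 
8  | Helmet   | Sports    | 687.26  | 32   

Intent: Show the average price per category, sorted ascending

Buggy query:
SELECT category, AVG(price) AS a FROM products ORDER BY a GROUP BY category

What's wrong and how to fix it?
Bug: ORDER BY appears before GROUP BY; SQL clause order requires GROUP BY first

Fix: Reorder: SELECT … FROM … GROUP BY … ORDER BY …

Corrected query:
SELECT category, AVG(price) AS a FROM products GROUP BY category ORDER BY a

Result:
category  | a       
----------+---------
Furniture | 356.9   
Sports    | 492.7775
Kitchen   | 661.325 
Garden    | 1011.57 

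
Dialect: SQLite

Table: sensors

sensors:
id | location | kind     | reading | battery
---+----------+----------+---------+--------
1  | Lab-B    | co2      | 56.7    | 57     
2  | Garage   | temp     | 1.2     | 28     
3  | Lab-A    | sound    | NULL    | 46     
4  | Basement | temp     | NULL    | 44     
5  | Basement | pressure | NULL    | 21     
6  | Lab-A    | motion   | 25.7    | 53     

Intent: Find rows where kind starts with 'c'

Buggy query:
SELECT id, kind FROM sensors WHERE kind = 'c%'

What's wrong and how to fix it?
Bug: '=' compares the literal string including the % character; pattern matching needs LIKE

Fix: Replace '=' with LIKE so 'c%' is treated as a pattern

Corrected query:
SELECT id, kind FROM sensors WHERE kind LIKE 'c%'

Result:
id | kind
---+-----
1  | co2 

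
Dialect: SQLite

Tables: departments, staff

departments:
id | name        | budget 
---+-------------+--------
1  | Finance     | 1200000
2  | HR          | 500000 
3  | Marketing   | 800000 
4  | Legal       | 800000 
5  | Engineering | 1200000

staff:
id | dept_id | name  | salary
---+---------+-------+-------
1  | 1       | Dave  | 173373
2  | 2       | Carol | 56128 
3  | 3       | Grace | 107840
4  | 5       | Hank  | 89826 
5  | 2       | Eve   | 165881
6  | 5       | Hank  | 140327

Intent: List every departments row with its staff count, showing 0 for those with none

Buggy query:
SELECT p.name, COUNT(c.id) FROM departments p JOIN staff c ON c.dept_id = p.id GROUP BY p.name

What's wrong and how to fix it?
Bug: INNER JOIN drops departments rows that have no matching staff rows

Fix: Use LEFT JOIN so parents without children still appear (COUNT(c.id) gives 0)

Corrected query:
SELECT p.name, COUNT(c.id) FROM departments p LEFT JOIN staff c ON c.dept_id = p.id GROUP BY p.name

Result:
name        | COUNT(c.id)
------------+------------
Engineering | 2          
Finance     | 1          
HR          | 2          
Legal       | 0          
Marketing   | 1          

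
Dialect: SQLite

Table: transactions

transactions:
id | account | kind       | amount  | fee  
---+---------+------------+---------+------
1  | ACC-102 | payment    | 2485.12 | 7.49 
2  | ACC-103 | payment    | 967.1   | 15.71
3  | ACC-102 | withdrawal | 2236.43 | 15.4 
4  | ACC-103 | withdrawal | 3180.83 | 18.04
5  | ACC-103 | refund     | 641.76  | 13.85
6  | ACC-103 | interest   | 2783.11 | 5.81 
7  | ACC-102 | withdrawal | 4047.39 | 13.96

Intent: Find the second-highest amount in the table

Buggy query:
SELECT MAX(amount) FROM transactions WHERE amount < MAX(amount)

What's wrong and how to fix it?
Bug: The inner MAX is an aggregate inside WHERE, which is not allowed

Fix: Put the inner MAX in a scalar subquery

Corrected query:
SELECT MAX(amount) FROM transactions WHERE amount < (SELECT MAX(amount) FROM transactions)

Result:
MAX(amount)
-----------
3180.83    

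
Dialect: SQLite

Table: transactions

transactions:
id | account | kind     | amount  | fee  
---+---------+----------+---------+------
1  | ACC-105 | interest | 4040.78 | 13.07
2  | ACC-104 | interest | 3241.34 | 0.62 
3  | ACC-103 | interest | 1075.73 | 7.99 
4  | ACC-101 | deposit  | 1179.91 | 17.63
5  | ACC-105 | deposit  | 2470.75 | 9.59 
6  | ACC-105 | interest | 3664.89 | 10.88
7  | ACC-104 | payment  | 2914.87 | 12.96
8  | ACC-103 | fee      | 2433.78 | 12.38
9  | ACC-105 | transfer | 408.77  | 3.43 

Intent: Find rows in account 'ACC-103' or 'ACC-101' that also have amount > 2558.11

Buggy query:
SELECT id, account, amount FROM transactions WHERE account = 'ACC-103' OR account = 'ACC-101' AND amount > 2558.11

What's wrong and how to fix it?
Bug: Without parentheses, AND is evaluated before OR, so the amount filter only applies to the 'ACC-101' branch

Fix: Add parentheses around the OR so the AND applies to both alternatives

Corrected query:
SELECT id, account, amount FROM transactions WHERE (account = 'ACC-103' OR account = 'ACC-101') AND amount > 2558.11

Result:
(no rows)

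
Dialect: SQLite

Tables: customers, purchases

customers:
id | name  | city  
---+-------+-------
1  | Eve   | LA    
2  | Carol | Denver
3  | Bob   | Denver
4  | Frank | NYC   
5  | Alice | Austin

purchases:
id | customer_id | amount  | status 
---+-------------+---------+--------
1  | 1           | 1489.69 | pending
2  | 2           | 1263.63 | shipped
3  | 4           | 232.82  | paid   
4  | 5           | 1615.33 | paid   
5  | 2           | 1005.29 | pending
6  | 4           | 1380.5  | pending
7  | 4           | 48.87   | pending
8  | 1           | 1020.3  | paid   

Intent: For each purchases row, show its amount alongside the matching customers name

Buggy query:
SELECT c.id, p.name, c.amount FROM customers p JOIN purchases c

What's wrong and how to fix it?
Bug: JOIN with no ON clause produces a cartesian product; every purchases row pairs with every customers row

Fix: Add ON c.customer_id = p.id to the JOIN

Corrected query:
SELECT c.id, p.name, c.amount FROM customers p JOIN purchases c ON c.customer_id = p.id

Result:
id | name  | amount 
---+-------+--------
1  | Eve   | 1489.69
2  | Carol | 1263.63
3  | Frank | 232.82 
4  | Alice | 1615.33
5  | Carol | 1005.29
6  | Frank | 1380.5 
7  | Frank | 48.87  
8  | Eve   | 1020.3 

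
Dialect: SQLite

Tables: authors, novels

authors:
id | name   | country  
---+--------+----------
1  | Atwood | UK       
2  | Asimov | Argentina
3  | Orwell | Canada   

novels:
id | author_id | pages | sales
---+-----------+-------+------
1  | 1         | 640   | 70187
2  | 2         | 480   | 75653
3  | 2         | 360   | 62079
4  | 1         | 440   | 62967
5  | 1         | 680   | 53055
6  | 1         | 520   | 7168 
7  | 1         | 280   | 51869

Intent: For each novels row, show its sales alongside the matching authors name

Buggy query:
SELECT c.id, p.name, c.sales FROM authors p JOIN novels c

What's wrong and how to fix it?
Bug: Missing join condition: each novels row is matched to all authors rows instead of just its own

Fix: Add ON c.author_id = p.id to the JOIN

Corrected query:
SELECT c.id, p.name, c.sales FROM authors p JOIN novels c ON c.author_id = p.id

Result:
id | name   | sales
---+--------+------
1  | Atwood | 70187
2  | Asimov | 75653
3  | Asimov | 62079
4  | Atwood | 62967
5  | Atwood | 53055
6  | Atwood | 7168 
7  | Atwood | 51869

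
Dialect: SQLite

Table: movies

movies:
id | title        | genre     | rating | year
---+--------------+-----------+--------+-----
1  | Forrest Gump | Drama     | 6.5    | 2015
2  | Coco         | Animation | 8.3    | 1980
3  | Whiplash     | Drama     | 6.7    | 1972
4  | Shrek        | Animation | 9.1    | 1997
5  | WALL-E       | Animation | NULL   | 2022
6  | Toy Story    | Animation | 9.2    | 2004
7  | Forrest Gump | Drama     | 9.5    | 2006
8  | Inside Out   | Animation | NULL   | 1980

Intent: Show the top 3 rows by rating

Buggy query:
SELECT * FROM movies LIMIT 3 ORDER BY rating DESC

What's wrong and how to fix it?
Bug: ORDER BY cannot follow LIMIT; LIMIT is the final clause

Fix: Sort with ORDER BY, then apply LIMIT

Corrected query:
SELECT * FROM movies ORDER BY rating DESC LIMIT 3

Result:
id | title        | genre     | rating | year
---+--------------+-----------+--------+-----
7  | Forrest Gump | Drama     | 9.5    | 2006
6  | Toy Story    | Animation | 9.2    | 2004
4  | Shrek        | Animation | 9.1    | 1997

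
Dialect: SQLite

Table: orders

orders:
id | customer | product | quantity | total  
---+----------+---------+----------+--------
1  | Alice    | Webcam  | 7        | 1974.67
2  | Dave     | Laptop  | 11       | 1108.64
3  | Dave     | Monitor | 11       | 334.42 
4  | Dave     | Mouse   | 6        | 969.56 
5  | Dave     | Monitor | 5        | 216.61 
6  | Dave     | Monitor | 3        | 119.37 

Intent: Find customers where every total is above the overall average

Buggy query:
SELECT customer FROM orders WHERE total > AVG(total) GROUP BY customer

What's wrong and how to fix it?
Bug: AVG() is an aggregate; it can't sit directly in WHERE

Fix: Compute the overall average in a scalar subquery and compare each group's MIN against it in HAVING

Corrected query:
SELECT customer FROM orders GROUP BY customer HAVING MIN(total) > (SELECT AVG(total) FROM orders)

Result:
customer
--------
Alice   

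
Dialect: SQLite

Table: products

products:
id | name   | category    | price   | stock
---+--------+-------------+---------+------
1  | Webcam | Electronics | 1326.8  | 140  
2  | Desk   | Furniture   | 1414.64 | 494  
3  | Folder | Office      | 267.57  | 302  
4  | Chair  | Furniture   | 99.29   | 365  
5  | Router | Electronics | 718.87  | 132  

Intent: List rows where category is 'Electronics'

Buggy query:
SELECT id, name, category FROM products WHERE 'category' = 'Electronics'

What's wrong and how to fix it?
Bug: Single quotes denote string literals in SQL; the column name is being compared as a constant string

Fix: Remove the quotes around the column name (or use double quotes for an identifier)

Corrected query:
SELECT id, name, category FROM products WHERE category = 'Electronics'

Result:
id | name   | category   
---+--------+------------
1  | Webcam | Electronics
5  | Router | Electronics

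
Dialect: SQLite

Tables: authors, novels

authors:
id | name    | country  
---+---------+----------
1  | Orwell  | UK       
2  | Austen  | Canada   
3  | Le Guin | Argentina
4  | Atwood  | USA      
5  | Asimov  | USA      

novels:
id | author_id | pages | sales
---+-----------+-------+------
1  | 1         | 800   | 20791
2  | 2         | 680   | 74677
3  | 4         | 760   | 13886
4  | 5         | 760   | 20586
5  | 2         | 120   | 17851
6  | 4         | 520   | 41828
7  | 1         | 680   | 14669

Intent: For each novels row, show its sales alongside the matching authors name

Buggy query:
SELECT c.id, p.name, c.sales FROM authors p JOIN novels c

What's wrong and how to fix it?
Bug: Missing join condition: each novels row is matched to all authors rows instead of just its own

Fix: Specify the join condition linking the foreign key to the parent id

Corrected query:
SELECT c.id, p.name, c.sales FROM authors p JOIN novels c ON c.author_id = p.id

Result:
id | name   | sales
---+--------+------
1  | Orwell | 20791
2  | Austen | 74677
3  | Atwood | 13886
4  | Asimov | 20586
5  | Austen | 17851
6  | Atwood | 41828
7  | Orwell | 14669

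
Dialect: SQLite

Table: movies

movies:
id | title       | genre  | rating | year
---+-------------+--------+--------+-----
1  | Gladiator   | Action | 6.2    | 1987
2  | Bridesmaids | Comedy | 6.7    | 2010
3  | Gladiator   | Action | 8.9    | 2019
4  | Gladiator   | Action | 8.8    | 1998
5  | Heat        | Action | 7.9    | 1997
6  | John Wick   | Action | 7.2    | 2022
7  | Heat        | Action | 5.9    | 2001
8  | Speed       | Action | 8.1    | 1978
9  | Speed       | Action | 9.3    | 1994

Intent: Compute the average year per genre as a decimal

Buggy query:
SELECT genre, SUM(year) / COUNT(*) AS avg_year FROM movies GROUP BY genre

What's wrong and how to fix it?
Bug: SUM(year) and COUNT(*) are both integers; the division truncates the fractional part

Fix: Cast one side to REAL so the division keeps the fractional part

Corrected query:
SELECT genre, SUM(year) * 1.0 / COUNT(*) AS avg_year FROM movies GROUP BY genre

Result:
genre  | avg_year
-------+---------
Action | 1999.5  
Comedy | 2010    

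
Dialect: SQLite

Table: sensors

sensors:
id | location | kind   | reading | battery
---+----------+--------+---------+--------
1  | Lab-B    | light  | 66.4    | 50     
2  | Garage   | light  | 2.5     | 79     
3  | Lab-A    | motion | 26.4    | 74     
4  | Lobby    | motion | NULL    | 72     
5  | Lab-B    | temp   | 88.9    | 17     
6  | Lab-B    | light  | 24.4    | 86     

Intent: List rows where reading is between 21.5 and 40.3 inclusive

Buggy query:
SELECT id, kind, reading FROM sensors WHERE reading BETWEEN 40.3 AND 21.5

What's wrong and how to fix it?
Bug: BETWEEN expects the lower bound first; with 40.3 AND 21.5 the range is empty

Fix: Write BETWEEN 21.5 AND 40.3

Corrected query:
SELECT id, kind, reading FROM sensors WHERE reading BETWEEN 21.5 AND 40.3

Result:
id | kind   | reading
---+--------+--------
3  | motion | 26.4   
6  | light  | 24.4   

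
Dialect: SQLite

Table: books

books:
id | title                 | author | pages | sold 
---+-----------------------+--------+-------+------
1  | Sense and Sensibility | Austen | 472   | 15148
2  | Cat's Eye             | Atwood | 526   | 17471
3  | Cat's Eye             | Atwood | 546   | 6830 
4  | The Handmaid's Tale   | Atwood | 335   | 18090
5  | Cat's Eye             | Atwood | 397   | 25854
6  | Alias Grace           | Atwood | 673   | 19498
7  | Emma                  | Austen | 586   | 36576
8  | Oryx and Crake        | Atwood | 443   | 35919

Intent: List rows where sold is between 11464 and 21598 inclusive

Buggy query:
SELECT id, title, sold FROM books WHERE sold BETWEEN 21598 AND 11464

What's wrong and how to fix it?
Bug: BETWEEN expects the lower bound first; with 21598 AND 11464 the range is empty

Fix: Write BETWEEN 11464 AND 21598

Corrected query:
SELECT id, title, sold FROM books WHERE sold BETWEEN 11464 AND 21598

Result:
id | title                 | sold 
---+-----------------------+------
1  | Sense and Sensibility | 15148
2  | Cat's Eye             | 17471
4  | The Handmaid's Tale   | 18090
6  | Alias Grace           | 19498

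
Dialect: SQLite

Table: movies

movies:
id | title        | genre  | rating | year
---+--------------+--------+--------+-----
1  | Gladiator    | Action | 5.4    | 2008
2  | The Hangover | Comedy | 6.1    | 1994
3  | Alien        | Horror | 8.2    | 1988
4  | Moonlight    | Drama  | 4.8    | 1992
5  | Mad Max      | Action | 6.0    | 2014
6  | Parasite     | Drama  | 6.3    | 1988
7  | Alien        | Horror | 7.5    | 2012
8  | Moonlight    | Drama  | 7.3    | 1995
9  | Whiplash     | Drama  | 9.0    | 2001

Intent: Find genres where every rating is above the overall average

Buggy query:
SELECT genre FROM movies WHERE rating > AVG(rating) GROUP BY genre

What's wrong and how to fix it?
Bug: AVG() is an aggregate; it can't sit directly in WHERE

Fix: Compute the overall average in a scalar subquery and compare each group's MIN against it in HAVING

Corrected query:
SELECT genre FROM movies GROUP BY genre HAVING MIN(rating) > (SELECT AVG(rating) FROM movies)

Result:
genre 
------
Horror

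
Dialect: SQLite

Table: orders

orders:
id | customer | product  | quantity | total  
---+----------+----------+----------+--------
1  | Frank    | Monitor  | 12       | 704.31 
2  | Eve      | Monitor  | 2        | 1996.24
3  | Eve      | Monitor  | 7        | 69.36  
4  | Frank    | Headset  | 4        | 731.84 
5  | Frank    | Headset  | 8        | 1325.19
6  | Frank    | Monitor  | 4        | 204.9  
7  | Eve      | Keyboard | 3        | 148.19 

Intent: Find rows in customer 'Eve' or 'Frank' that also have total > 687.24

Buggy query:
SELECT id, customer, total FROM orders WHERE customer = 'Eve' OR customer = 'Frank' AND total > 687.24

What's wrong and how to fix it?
Bug: AND binds tighter than OR, so this parses as customer = 'Eve' OR (customer = 'Frank' AND total > 687.24)

Fix: Add parentheses around the OR so the AND applies to both alternatives

Corrected query:
SELECT id, customer, total FROM orders WHERE (customer = 'Eve' OR customer = 'Frank') AND total > 687.24

Result:
id | customer | total  
---+----------+--------
1  | Frank    | 704.31 
2  | Eve      | 1996.24
4  | Frank    | 731.84 
5  | Frank    | 1325.19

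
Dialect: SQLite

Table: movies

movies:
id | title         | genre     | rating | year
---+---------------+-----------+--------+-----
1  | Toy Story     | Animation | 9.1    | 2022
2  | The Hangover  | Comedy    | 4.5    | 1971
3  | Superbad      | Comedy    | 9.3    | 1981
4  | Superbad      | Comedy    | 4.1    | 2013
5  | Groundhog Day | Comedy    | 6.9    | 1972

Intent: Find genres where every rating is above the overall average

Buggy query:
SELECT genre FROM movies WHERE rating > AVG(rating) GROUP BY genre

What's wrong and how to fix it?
Bug: WHERE evaluates per row before aggregation, so AVG() is unavailable

Fix: Use a subquery for AVG and a HAVING MIN(...) filter so the condition holds for every row in the group

Corrected query:
SELECT genre FROM movies GROUP BY genre HAVING MIN(rating) > (SELECT AVG(rating) FROM movies)

Result:
genre    
---------
Animation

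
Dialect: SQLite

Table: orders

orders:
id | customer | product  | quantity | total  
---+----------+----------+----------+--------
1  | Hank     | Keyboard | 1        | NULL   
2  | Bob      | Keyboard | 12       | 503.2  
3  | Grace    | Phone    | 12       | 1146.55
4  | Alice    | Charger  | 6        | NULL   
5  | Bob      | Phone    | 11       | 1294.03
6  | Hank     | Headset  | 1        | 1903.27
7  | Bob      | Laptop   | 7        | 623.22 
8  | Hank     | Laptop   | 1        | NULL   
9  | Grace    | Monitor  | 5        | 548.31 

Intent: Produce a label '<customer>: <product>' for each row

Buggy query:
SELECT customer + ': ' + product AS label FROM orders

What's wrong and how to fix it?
Bug: '+' is numeric addition; on text columns SQLite converts them to 0 instead of concatenating

Fix: Use the || operator for string concatenation

Corrected query:
SELECT customer || ': ' || product AS label FROM orders

Result:
label         
--------------
Hank: Keyboard
Bob: Keyboard 
Grace: Phone  
Alice: Charger
Bob: Phone    
Hank: Headset 
Bob: Laptop   
Hank: Laptop  
Grace: Monitor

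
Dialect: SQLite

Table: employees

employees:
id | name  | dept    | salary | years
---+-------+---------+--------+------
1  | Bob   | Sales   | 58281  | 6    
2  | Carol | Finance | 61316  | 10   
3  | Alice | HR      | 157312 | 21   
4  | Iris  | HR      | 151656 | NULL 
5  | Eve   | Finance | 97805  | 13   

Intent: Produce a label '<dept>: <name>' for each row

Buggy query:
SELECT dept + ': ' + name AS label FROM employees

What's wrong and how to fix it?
Bug: SQLite uses || for string concatenation; + coerces text to numbers (yielding 0)

Fix: Replace + with || to concatenate text

Corrected query:
SELECT dept || ': ' || name AS label FROM employees

Result:
label         
--------------
Sales: Bob    
Finance: Carol
HR: Alice     
HR: Iris      
Finance: Eve  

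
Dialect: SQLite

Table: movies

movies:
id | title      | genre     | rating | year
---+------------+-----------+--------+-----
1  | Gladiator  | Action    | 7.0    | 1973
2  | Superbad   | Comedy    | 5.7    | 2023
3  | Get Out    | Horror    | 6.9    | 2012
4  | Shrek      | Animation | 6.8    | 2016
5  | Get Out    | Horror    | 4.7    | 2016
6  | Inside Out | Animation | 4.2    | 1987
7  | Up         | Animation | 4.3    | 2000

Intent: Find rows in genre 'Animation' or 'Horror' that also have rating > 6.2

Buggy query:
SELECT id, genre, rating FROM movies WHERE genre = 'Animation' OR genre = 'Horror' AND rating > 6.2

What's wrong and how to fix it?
Bug: AND binds tighter than OR, so this parses as genre = 'Animation' OR (genre = 'Horror' AND rating > 6.2)

Fix: Group the OR with parentheses (or use IN), then AND the threshold

Corrected query:
SELECT id, genre, rating FROM movies WHERE (genre = 'Animation' OR genre = 'Horror') AND rating > 6.2

Result:
id | genre     | rating
---+-----------+-------
3  | Horror    | 6.9   
4  | Animation | 6.8   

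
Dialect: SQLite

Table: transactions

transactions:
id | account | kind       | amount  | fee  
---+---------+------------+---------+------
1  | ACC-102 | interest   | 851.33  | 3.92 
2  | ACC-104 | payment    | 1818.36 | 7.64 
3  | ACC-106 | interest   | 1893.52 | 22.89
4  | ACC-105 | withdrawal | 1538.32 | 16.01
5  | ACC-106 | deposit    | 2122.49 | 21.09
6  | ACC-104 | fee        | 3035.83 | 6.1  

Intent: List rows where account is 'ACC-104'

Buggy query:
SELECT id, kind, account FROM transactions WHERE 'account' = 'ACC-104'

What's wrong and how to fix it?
Bug: 'account' in single quotes is a string literal, not the column; the comparison is literal-vs-literal and never true

Fix: Remove the quotes around the column name (or use double quotes for an identifier)

Corrected query:
SELECT id, kind, account FROM transactions WHERE account = 'ACC-104'

Result:
id | kind    | account
---+---------+--------
2  | payment | ACC-104
6  | fee     | ACC-104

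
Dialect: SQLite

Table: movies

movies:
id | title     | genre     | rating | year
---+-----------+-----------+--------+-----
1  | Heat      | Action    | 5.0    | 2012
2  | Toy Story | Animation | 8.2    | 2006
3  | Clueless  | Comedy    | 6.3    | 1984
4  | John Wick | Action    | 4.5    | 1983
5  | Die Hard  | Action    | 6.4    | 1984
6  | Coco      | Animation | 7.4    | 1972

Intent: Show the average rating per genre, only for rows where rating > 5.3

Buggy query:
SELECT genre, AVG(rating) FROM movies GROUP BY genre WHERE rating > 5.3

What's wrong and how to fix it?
Bug: WHERE cannot follow GROUP BY

Fix: Move the WHERE clause before GROUP BY

Corrected query:
SELECT genre, AVG(rating) FROM movies WHERE rating > 5.3 GROUP BY genre

Result:
genre     | AVG(rating)
----------+------------
Action    | 6.4        
Animation | 7.8        
Comedy    | 6.3        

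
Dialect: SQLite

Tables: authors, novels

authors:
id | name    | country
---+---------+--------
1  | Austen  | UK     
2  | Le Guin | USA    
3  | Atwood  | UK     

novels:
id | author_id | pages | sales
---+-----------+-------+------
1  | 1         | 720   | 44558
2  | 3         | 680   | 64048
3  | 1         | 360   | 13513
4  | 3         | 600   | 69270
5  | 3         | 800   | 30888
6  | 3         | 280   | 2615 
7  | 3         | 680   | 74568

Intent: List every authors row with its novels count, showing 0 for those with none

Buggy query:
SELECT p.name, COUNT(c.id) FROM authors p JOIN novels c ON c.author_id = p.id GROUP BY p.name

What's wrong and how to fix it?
Bug: INNER JOIN drops authors rows that have no matching novels rows

Fix: Switch to LEFT JOIN to retain unmatched parent rows

Corrected query:
SELECT p.name, COUNT(c.id) FROM authors p LEFT JOIN novels c ON c.author_id = p.id GROUP BY p.name

Result:
name    | COUNT(c.id)
--------+------------
Atwood  | 5          
Austen  | 2          
Le Guin | 0          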